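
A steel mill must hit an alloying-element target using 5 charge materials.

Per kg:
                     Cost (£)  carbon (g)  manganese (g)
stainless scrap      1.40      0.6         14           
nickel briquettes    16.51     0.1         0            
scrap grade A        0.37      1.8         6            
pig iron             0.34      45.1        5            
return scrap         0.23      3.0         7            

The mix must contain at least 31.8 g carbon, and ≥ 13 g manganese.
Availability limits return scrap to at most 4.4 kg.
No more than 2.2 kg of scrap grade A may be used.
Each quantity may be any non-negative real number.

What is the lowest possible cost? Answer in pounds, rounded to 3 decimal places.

£0.534

Let x1 = kg of stainless scrap, x2 = kg of nickel briquettes, x3 = kg of scrap grade A, x4 = kg of pig iron, x5 = kg of return scrap.
min 1.4x1 + 16.51x2 + 0.37x3 + 0.34x4 + 0.23x5 with:
  0.6x1 + 0.1x2 + 1.8x3 + 45.1x4 + 3x5 ≥ 31.8   (carbon)
  14x1 + 6x3 + 5x4 + 7x5 ≥ 13   (manganese)
  x5 ≤ 4.4
  x3 ≤ 2.2
  x1, x2, x3, x4, x5 ≥ 0.
At the optimum only pig iron, return scrap are positive (stainless scrap, nickel briquettes, scrap grade A = 0). The carbon and manganese requirements are met with equality.
Optimal quantities: pig iron = 0.6106 kg, return scrap = 1.421 kg.
Total cost: 0.34·0.6106 + 0.23·1.421 = 0.53443.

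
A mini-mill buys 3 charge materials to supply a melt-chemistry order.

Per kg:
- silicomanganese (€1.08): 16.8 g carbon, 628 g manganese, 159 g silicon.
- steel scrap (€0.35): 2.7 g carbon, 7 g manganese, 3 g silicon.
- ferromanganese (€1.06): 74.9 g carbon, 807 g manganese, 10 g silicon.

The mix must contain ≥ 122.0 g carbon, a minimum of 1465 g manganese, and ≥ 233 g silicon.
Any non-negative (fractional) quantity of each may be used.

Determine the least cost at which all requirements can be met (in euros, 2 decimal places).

Let x1 = kg of silicomanganese, x2 = kg of steel scrap, x3 = kg of ferromanganese.
Minimize 1.08x1 + 0.35x2 + 1.06x3 with:
  16.8x1 + 2.7x2 + 74.9x3 ≥ 122   (carbon)
  628x1 + 7x2 + 807x3 ≥ 1465   (manganese)
  159x1 + 3x2 + 10x3 ≥ 233   (silicon)
  x1, x2, x3 ≥ 0.
The minimum-cost mix takes nothing from steel scrap — only silicomanganese, ferromanganese. Binding constraints: carbon and silicon.
So silicomanganese = 1.382 kg, ferromanganese = 1.319 kg.
Total cost: 1.08·1.382 + 1.06·1.319 = 2.8907.

€2.89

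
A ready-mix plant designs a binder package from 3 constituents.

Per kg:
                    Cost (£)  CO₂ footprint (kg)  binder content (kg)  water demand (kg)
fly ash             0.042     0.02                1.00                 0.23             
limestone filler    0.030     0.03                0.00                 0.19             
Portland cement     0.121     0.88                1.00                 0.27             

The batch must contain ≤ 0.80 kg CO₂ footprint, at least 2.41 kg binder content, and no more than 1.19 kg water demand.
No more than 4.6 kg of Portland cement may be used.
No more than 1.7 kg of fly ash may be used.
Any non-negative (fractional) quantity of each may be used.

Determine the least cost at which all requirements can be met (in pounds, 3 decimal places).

£0.157

This is a linear program. Let x1 = kg of fly ash, x2 = kg of limestone filler, x3 = kg of Portland cement.
Minimise 0.042x1 + 0.03x2 + 0.121x3 s.t.:
  0.02x1 + 0.03x2 + 0.88x3 ≤ 0.8   (CO₂ footprint)
  1x1 + 1x3 ≥ 2.41   (binder content)
  0.23x1 + 0.19x2 + 0.27x3 ≤ 1.19   (water demand)
  x3 ≤ 4.6
  x1 ≤ 1.7
  x1, x2, x3 ≥ 0.
The optimal basis is {fly ash, Portland cement}; limestone filler drops out. There the binder content and the fly ash cap constraints are tight.
That vertex is x1 = 1.7, x3 = 0.71.
Total cost: 0.042·1.7 + 0.121·0.71 = 0.15731.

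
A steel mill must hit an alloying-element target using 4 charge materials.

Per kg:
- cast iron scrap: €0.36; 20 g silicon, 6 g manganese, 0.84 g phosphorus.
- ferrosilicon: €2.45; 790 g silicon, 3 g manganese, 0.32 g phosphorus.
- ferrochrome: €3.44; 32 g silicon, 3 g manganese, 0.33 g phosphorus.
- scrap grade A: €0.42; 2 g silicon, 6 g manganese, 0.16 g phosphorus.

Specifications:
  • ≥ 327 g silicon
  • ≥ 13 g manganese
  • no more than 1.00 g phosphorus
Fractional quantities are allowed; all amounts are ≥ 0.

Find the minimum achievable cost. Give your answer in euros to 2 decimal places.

€1.73

Set it up as a linear program. Let x1 = kg of cast iron scrap, x2 = kg of ferrosilicon, x3 = kg of ferrochrome, x4 = kg of scrap grade A.
min 0.36x1 + 2.45x2 + 3.44x3 + 0.42x4 s.t.:
  20x1 + 790x2 + 32x3 + 2x4 ≥ 327   (silicon)
  6x1 + 3x2 + 3x3 + 6x4 ≥ 13   (manganese)
  0.84x1 + 0.32x2 + 0.33x3 + 0.16x4 ≤ 1   (phosphorus)
  x1, x2, x3, x4 ≥ 0.
The cheapest feasible vertex uses only cast iron scrap, ferrosilicon, scrap grade A; ferrochrome is not used. The silicon, manganese, phosphorus requirements are met with equality.
Solving gives x1 = 0.8231, x2 = 0.3902, x4 = 1.149.
Hence cost = 0.36·0.8231 + 2.45·0.3902 + 0.42·1.149 = €1.7349.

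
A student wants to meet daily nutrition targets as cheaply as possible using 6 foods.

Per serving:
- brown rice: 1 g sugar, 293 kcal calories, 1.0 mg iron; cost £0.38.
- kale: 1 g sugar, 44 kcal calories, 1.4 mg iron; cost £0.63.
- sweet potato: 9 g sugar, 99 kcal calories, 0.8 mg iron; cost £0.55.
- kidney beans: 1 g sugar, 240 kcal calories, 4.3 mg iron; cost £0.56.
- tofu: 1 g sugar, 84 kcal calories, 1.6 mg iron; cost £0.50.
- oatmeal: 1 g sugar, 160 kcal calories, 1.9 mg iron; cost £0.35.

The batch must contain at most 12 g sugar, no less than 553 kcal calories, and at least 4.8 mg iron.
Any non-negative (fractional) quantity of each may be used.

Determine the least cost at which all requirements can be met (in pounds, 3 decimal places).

£0.925

Let x1 = servings of brown rice, x2 = servings of kale, x3 = servings of sweet potato, x4 = servings of kidney beans, x5 = servings of tofu, x6 = servings of oatmeal.
min 0.38x1 + 0.63x2 + 0.55x3 + 0.56x4 + 0.5x5 + 0.35x6 subject to:
  1x1 + 1x2 + 9x3 + 1x4 + 1x5 + 1x6 ≤ 12   (sugar)
  293x1 + 44x2 + 99x3 + 240x4 + 84x5 + 160x6 ≥ 553   (calories)
  1x1 + 1.4x2 + 0.8x3 + 4.3x4 + 1.6x5 + 1.9x6 ≥ 4.8   (iron)
  x1, x2, x3, x4, x5, x6 ≥ 0.
At the optimum only brown rice, kidney beans are positive (kale, sweet potato, tofu, oatmeal = 0). Binding constraints: calories and iron.
Solving gives x1 = 1.202, x4 = 0.8367.
Cost = 0.38·1.202 + 0.56·0.8367 = 0.92531.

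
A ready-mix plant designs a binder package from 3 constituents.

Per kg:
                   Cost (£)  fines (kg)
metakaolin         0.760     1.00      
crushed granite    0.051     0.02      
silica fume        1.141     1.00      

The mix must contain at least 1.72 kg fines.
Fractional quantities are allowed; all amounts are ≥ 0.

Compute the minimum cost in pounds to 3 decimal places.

This is a linear program. Let x1 = kg of metakaolin, x2 = kg of crushed granite, x3 = kg of silica fume.
min 0.76x1 + 0.051x2 + 1.141x3 subject to:
  1x1 + 0.02x2 + 1x3 ≥ 1.72   (fines)
  x1, x2, x3 ≥ 0.
The minimum-cost mix takes nothing from crushed granite, silica fume — only metakaolin. There the fines constraint is tight.
Optimal quantities: metakaolin = 1.72 kg.
Hence cost = 0.76·1.72 = £1.30720.

£1.307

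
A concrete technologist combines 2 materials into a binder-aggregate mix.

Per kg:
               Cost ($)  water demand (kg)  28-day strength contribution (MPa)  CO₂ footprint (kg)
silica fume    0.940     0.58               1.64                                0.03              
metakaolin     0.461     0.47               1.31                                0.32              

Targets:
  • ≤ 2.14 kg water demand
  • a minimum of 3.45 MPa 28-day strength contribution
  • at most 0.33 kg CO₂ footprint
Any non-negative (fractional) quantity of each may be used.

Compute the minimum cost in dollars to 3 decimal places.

Set it up as a linear program. Let x1 = kg of silica fume, x2 = kg of metakaolin.
min 0.94x1 + 0.461x2 subject to:
  0.58x1 + 0.47x2 ≤ 2.14   (water demand)
  1.64x1 + 1.31x2 ≥ 3.45   (28-day strength contribution)
  0.03x1 + 0.32x2 ≤ 0.33   (CO₂ footprint)
  x1, x2 ≥ 0.
Both inputs are positive at the optimum. There the 28-day strength contribution and CO₂ footprint constraints are tight.
So silica fume = 1.3835 kg, metakaolin = 0.90154 kg.
Objective = 0.94·1.3835 + 0.461·0.90154 = 1.71610.

$1.716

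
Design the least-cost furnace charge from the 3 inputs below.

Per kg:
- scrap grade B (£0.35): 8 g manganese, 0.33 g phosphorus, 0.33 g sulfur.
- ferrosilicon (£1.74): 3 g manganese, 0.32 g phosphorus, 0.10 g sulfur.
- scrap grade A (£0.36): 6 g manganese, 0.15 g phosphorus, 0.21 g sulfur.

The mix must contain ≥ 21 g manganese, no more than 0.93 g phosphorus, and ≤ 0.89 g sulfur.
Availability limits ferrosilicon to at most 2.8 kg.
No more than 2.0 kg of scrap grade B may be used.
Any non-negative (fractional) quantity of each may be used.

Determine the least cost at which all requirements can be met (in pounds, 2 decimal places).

Let x1 = kg of scrap grade B, x2 = kg of ferrosilicon, x3 = kg of scrap grade A.
Minimise 0.35x1 + 1.74x2 + 0.36x3 s.t.:
  8x1 + 3x2 + 6x3 ≥ 21   (manganese)
  0.33x1 + 0.32x2 + 0.15x3 ≤ 0.93   (phosphorus)
  0.33x1 + 0.1x2 + 0.21x3 ≤ 0.89   (sulfur)
  x2 ≤ 2.8
  x1 ≤ 2
  x1, x2, x3 ≥ 0.
The minimum-cost mix takes nothing from ferrosilicon — only scrap grade B, scrap grade A. The manganese and the scrap grade B cap requirements are met with equality.
Optimal quantities: scrap grade B = 2 kg, scrap grade A = 0.8333 kg.
Hence cost = 0.35·2 + 0.36·0.8333 = £1.0000.

£1.00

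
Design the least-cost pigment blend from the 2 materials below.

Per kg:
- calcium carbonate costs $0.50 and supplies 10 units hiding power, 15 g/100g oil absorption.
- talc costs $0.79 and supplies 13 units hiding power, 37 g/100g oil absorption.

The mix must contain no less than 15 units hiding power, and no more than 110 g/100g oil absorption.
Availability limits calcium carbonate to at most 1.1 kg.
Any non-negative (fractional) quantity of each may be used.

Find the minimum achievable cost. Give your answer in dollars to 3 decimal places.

$0.793

Treat it as an LP. Let x1 = kg of calcium carbonate, x2 = kg of talc.
Minimise 0.5x1 + 0.79x2 with:
  10x1 + 13x2 ≥ 15   (hiding power)
  15x1 + 37x2 ≤ 110   (oil absorption)
  x1 ≤ 1.1
  x1, x2 ≥ 0.
Both inputs are positive at the optimum. Binding constraints: hiding power and the calcium carbonate cap.
That vertex is x1 = 1.1, x2 = 0.3077.
Cost = 0.5·1.1 + 0.79·0.3077 = 0.79308.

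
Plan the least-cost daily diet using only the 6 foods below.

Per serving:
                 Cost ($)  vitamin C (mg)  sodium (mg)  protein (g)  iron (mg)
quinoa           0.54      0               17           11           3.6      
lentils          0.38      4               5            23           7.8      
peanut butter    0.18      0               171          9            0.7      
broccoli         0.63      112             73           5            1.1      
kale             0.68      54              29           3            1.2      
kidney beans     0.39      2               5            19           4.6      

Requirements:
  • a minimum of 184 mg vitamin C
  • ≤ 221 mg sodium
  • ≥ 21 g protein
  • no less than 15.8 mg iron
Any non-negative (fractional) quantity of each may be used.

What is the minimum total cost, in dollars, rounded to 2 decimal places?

$1.68

Let x1 = servings of quinoa, x2 = servings of lentils, x3 = servings of peanut butter, x4 = servings of broccoli, x5 = servings of kale, x6 = servings of kidney beans.
min 0.54x1 + 0.38x2 + 0.18x3 + 0.63x4 + 0.68x5 + 0.39x6 subject to:
  4x2 + 112x4 + 54x5 + 2x6 ≥ 184   (vitamin C)
  17x1 + 5x2 + 171x3 + 73x4 + 29x5 + 5x6 ≤ 221   (sodium)
  11x1 + 23x2 + 9x3 + 5x4 + 3x5 + 19x6 ≥ 21   (protein)
  3.6x1 + 7.8x2 + 0.7x3 + 1.1x4 + 1.2x5 + 4.6x6 ≥ 15.8   (iron)
  x1, x2, x3, x4, x5, x6 ≥ 0.
The optimal basis is {lentils, broccoli}; quinoa, peanut butter, kale, kidney beans drop out. There the vitamin C and iron constraints are tight.
That vertex is x2 = 1.803, x4 = 1.578.
Total cost: 0.38·1.803 + 0.63·1.578 = 1.6793.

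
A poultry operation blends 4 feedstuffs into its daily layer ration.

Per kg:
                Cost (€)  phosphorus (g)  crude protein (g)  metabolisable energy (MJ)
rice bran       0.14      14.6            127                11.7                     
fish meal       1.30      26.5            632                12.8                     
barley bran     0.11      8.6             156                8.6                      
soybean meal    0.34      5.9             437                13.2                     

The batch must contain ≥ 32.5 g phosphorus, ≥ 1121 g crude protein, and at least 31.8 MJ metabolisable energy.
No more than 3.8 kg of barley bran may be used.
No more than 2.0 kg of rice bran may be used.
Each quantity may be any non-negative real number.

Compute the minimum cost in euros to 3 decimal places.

€0.829

Let x1 = kg of rice bran, x2 = kg of fish meal, x3 = kg of barley bran, x4 = kg of soybean meal.
Minimise 0.14x1 + 1.3x2 + 0.11x3 + 0.34x4 with:
  14.6x1 + 26.5x2 + 8.6x3 + 5.9x4 ≥ 32.5   (phosphorus)
  127x1 + 632x2 + 156x3 + 437x4 ≥ 1121   (crude protein)
  11.7x1 + 12.8x2 + 8.6x3 + 13.2x4 ≥ 31.8   (metabolisable energy)
  x3 ≤ 3.8
  x1 ≤ 2
  x1, x2, x3, x4 ≥ 0.
At the optimum only barley bran, soybean meal are positive (rice bran, fish meal = 0). The crude protein and the barley bran cap requirements are met with equality.
Optimal quantities: barley bran = 3.8 kg, soybean meal = 1.209 kg.
Objective = 0.11·3.8 + 0.34·1.209 = 0.82906.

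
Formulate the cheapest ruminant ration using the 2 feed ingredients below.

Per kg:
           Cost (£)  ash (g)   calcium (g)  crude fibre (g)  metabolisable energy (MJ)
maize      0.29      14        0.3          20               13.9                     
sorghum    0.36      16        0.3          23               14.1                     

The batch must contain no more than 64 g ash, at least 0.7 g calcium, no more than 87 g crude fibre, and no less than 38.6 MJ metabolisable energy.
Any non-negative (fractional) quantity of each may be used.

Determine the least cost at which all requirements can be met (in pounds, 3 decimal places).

£0.805

Let x1 = kg of maize, x2 = kg of sorghum.
Minimise 0.29x1 + 0.36x2 s.t.:
  14x1 + 16x2 ≤ 64   (ash)
  0.3x1 + 0.3x2 ≥ 0.7   (calcium)
  20x1 + 23x2 ≤ 87   (crude fibre)
  13.9x1 + 14.1x2 ≥ 38.6   (metabolisable energy)
  x1, x2 ≥ 0.
The cheapest feasible vertex uses only maize; sorghum is not used. The metabolisable energy requirement is met with equality.
That vertex is x1 = 2.777.
Cost = 0.29·2.777 = 0.80533.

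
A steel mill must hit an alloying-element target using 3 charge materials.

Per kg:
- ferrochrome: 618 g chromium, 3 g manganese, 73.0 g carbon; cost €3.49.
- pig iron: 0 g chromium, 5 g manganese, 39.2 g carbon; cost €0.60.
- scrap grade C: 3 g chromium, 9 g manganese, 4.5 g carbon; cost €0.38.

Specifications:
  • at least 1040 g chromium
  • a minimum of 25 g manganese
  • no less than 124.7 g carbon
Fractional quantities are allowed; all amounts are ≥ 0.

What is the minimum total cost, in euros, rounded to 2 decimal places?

€6.68

This is a linear program. Let x1 = kg of ferrochrome, x2 = kg of pig iron, x3 = kg of scrap grade C.
min 3.49x1 + 0.6x2 + 0.38x3 subject to:
  618x1 + 3x3 ≥ 1040   (chromium)
  3x1 + 5x2 + 9x3 ≥ 25   (manganese)
  73x1 + 39.2x2 + 4.5x3 ≥ 124.7   (carbon)
  x1, x2, x3 ≥ 0.
The optimal basis is {ferrochrome, scrap grade C}; pig iron drops out. The chromium and manganese requirements are met with equality.
Optimal quantities: ferrochrome = 1.672 kg, scrap grade C = 2.22 kg.
Total cost: 3.49·1.672 + 0.38·2.22 = 6.6789.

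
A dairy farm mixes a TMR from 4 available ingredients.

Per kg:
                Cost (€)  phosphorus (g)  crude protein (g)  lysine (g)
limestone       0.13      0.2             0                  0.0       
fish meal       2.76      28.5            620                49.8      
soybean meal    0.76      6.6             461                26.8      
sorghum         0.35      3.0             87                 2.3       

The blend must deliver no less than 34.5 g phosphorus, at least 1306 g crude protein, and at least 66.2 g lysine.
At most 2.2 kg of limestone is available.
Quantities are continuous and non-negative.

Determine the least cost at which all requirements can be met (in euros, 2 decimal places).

€3.55

This is a linear program. Let x1 = kg of limestone, x2 = kg of fish meal, x3 = kg of soybean meal, x4 = kg of sorghum.
min 0.13x1 + 2.76x2 + 0.76x3 + 0.35x4 with:
  0.2x1 + 28.5x2 + 6.6x3 + 3x4 ≥ 34.5   (phosphorus)
  620x2 + 461x3 + 87x4 ≥ 1306   (crude protein)
  49.8x2 + 26.8x3 + 2.3x4 ≥ 66.2   (lysine)
  x1 ≤ 2.2
  x1, x2, x3, x4 ≥ 0.
At the optimum only fish meal, soybean meal are positive (limestone, sorghum = 0). There the phosphorus and crude protein constraints are tight.
Solving gives x2 = 0.8053, x3 = 1.75.
Cost = 2.76·0.8053 + 0.76·1.75 = 3.5526.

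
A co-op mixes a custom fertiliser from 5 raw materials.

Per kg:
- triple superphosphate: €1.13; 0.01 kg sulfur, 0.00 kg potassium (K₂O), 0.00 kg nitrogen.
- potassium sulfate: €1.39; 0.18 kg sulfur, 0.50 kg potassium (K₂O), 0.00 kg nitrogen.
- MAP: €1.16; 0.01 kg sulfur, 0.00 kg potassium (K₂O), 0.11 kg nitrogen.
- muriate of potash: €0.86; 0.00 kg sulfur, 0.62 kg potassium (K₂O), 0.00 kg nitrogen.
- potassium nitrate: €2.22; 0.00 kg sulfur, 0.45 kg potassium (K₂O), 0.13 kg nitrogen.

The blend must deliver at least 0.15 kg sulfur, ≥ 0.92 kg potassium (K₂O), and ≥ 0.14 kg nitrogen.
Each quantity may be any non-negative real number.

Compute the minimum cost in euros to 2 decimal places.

This is a linear program. Let x1 = kg of triple superphosphate, x2 = kg of potassium sulfate, x3 = kg of MAP, x4 = kg of muriate of potash, x5 = kg of potassium nitrate.
Minimise 1.13x1 + 1.39x2 + 1.16x3 + 0.86x4 + 2.22x5 subject to:
  0.01x1 + 0.18x2 + 0.01x3 ≥ 0.15   (sulfur)
  0.5x2 + 0.62x4 + 0.45x5 ≥ 0.92   (potassium (K₂O))
  0.11x3 + 0.13x5 ≥ 0.14   (nitrogen)
  x1, x2, x3, x4, x5 ≥ 0.
The optimal basis is {potassium sulfate, MAP, muriate of potash}; triple superphosphate, potassium nitrate drop out. There the sulfur, potassium (K₂O), nitrogen constraints are tight.
That vertex is x2 = 0.7626, x3 = 1.273, x4 = 0.8688.
Hence cost = 1.39·0.7626 + 1.16·1.273 + 0.86·0.8688 = €3.2839.

€3.28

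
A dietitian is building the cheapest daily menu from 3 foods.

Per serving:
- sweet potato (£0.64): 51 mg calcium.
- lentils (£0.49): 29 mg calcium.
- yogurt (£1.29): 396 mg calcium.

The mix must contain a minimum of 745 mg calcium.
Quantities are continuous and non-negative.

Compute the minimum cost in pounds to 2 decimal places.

£2.43

This is a linear program. Let x1 = servings of sweet potato, x2 = servings of lentils, x3 = servings of yogurt.
Minimise 0.64x1 + 0.49x2 + 1.29x3 subject to:
  51x1 + 29x2 + 396x3 ≥ 745   (calcium)
  x1, x2, x3 ≥ 0.
The optimal basis is {yogurt}; sweet potato, lentils drop out. Binding constraint: calcium.
Solving gives x3 = 1.881.
Hence cost = 1.29·1.881 = £2.4265.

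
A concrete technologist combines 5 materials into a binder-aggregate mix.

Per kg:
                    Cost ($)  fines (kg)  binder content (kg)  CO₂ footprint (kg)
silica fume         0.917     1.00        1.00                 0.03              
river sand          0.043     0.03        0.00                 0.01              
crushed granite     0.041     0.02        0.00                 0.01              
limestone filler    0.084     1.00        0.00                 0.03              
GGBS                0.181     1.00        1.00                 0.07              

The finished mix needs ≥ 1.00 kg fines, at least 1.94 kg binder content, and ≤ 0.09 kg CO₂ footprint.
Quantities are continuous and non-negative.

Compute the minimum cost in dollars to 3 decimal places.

$1.194

This is a linear program. Let x1 = kg of silica fume, x2 = kg of river sand, x3 = kg of crushed granite, x4 = kg of limestone filler, x5 = kg of GGBS.
min 0.917x1 + 0.043x2 + 0.041x3 + 0.084x4 + 0.181x5 subject to:
  1x1 + 0.03x2 + 0.02x3 + 1x4 + 1x5 ≥ 1   (fines)
  1x1 + 1x5 ≥ 1.94   (binder content)
  0.03x1 + 0.01x2 + 0.01x3 + 0.03x4 + 0.07x5 ≤ 0.09   (CO₂ footprint)
  x1, x2, x3, x4, x5 ≥ 0.
The optimal basis is {silica fume, GGBS}; river sand, crushed granite, limestone filler drop out. The binder content and CO₂ footprint requirements are met with equality.
Solving gives x1 = 1.145, x5 = 0.795.
Total cost: 0.917·1.145 + 0.181·0.795 = 1.19386.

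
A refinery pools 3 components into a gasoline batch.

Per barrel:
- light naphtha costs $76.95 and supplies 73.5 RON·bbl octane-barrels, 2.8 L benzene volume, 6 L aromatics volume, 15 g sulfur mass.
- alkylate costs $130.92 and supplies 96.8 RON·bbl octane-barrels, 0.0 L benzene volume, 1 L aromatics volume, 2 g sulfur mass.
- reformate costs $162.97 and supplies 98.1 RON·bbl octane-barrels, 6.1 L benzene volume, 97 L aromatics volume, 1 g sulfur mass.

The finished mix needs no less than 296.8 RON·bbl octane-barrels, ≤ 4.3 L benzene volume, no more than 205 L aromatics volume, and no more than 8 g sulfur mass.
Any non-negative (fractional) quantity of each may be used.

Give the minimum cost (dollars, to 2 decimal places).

$398.30

Treat it as an LP. Let x1 = barrels of light naphtha, x2 = barrels of alkylate, x3 = barrels of reformate.
Minimize 76.95x1 + 130.92x2 + 162.97x3 subject to:
  73.5x1 + 96.8x2 + 98.1x3 ≥ 296.8   (octane-barrels)
  2.8x1 + 6.1x3 ≤ 4.3   (benzene volume)
  6x1 + 1x2 + 97x3 ≤ 205   (aromatics volume)
  15x1 + 2x2 + 1x3 ≤ 8   (sulfur mass)
  x1, x2, x3 ≥ 0.
The optimal basis is {light naphtha, alkylate}; reformate drops out. There the octane-barrels and sulfur mass constraints are tight.
So light naphtha = 0.13854 barrels, alkylate = 2.9609 barrels.
Hence cost = 76.95·0.13854 + 130.92·2.9609 = $398.3017.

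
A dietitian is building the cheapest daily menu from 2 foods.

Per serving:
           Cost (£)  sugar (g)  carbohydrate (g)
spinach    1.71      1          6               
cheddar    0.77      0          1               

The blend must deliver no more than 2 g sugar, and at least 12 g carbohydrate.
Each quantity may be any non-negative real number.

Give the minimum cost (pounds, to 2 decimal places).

£3.42

Set it up as a linear program. Let x1 = servings of spinach, x2 = servings of cheddar.
Minimize 1.71x1 + 0.77x2 s.t.:
  1x1 ≤ 2   (sugar)
  6x1 + 1x2 ≥ 12   (carbohydrate)
  x1, x2 ≥ 0.
The cheapest feasible vertex uses only spinach; cheddar is not used. The sugar and carbohydrate requirements are met with equality.
Solving gives x1 = 2.
Cost = 1.71·2 = 3.4200.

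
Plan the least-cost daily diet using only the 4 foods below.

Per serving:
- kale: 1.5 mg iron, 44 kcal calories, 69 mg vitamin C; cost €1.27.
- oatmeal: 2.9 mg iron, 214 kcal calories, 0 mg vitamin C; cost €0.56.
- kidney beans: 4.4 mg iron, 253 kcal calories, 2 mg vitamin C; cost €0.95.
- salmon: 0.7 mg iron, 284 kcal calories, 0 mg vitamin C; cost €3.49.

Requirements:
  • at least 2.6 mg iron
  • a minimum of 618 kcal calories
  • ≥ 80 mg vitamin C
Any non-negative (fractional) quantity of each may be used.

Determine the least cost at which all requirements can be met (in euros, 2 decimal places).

€2.96

Let x1 = servings of kale, x2 = servings of oatmeal, x3 = servings of kidney beans, x4 = servings of salmon.
Minimise 1.27x1 + 0.56x2 + 0.95x3 + 3.49x4 with:
  1.5x1 + 2.9x2 + 4.4x3 + 0.7x4 ≥ 2.6   (iron)
  44x1 + 214x2 + 253x3 + 284x4 ≥ 618   (calories)
  69x1 + 2x3 ≥ 80   (vitamin C)
  x1, x2, x3, x4 ≥ 0.
The optimal basis is {kale, oatmeal}; kidney beans, salmon drop out. There the calories and vitamin C constraints are tight.
That vertex is x1 = 1.159, x2 = 2.649.
Hence cost = 1.27·1.159 + 0.56·2.649 = €2.9554.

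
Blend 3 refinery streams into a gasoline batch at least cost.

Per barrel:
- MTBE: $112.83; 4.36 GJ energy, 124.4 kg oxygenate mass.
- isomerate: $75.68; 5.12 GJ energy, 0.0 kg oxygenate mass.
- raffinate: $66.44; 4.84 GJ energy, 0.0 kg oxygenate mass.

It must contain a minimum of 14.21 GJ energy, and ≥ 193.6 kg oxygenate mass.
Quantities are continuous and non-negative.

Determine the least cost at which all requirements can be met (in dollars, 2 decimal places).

This is a linear program. Let x1 = barrels of MTBE, x2 = barrels of isomerate, x3 = barrels of raffinate.
Minimize 112.83x1 + 75.68x2 + 66.44x3 subject to:
  4.36x1 + 5.12x2 + 4.84x3 ≥ 14.21   (energy)
  124.4x1 ≥ 193.6   (oxygenate mass)
  x1, x2, x3 ≥ 0.
At the optimum only MTBE, raffinate are positive (isomerate = 0). The energy and oxygenate mass requirements are met with equality.
Optimal quantities: MTBE = 1.55627 barrels, raffinate = 1.53402 barrels.
Total cost: 112.83·1.55627 + 66.44·1.53402 = 277.5142.

$277.51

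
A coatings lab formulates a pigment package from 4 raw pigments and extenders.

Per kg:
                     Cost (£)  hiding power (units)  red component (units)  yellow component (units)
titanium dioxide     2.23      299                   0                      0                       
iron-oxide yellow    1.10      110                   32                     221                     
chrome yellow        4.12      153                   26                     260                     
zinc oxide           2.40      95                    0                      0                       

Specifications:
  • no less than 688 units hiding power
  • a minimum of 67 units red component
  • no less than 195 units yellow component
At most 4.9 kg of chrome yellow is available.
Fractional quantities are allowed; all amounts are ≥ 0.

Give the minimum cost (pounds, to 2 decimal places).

Let x1 = kg of titanium dioxide, x2 = kg of iron-oxide yellow, x3 = kg of chrome yellow, x4 = kg of zinc oxide.
Minimize 2.23x1 + 1.1x2 + 4.12x3 + 2.4x4 subject to:
  299x1 + 110x2 + 153x3 + 95x4 ≥ 688   (hiding power)
  32x2 + 26x3 ≥ 67   (red component)
  221x2 + 260x3 ≥ 195   (yellow component)
  x3 ≤ 4.9
  x1, x2, x3, x4 ≥ 0.
The cheapest feasible vertex uses only titanium dioxide, iron-oxide yellow; chrome yellow, zinc oxide are not used. There the hiding power and red component constraints are tight.
That vertex is x1 = 1.531, x2 = 2.094.
Cost = 2.23·1.531 + 1.1·2.094 = 5.7175.

£5.72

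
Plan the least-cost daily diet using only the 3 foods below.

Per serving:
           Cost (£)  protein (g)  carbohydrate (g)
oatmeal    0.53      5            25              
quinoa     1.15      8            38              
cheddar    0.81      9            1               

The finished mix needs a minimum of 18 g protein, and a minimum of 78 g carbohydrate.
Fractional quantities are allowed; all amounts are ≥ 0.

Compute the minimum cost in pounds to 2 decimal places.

£1.87

Let x1 = servings of oatmeal, x2 = servings of quinoa, x3 = servings of cheddar.
Minimise 0.53x1 + 1.15x2 + 0.81x3 s.t.:
  5x1 + 8x2 + 9x3 ≥ 18   (protein)
  25x1 + 38x2 + 1x3 ≥ 78   (carbohydrate)
  x1, x2, x3 ≥ 0.
The cheapest feasible vertex uses only oatmeal, cheddar; quinoa is not used. There the protein and carbohydrate constraints are tight.
Solving gives x1 = 3.109, x3 = 0.2727.
Hence cost = 0.53·3.109 + 0.81·0.2727 = £1.8687.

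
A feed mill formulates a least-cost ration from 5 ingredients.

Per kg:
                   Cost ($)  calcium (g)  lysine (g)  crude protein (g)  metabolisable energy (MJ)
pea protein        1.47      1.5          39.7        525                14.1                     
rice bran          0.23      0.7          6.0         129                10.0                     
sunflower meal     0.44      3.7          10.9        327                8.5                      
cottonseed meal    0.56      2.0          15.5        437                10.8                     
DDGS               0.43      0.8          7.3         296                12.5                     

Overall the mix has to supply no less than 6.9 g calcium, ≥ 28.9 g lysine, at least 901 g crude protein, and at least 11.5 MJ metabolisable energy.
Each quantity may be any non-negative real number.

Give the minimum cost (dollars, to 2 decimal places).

$1.18

Let x1 = kg of pea protein, x2 = kg of rice bran, x3 = kg of sunflower meal, x4 = kg of cottonseed meal, x5 = kg of DDGS.
Minimize 1.47x1 + 0.23x2 + 0.44x3 + 0.56x4 + 0.43x5 with:
  1.5x1 + 0.7x2 + 3.7x3 + 2x4 + 0.8x5 ≥ 6.9   (calcium)
  39.7x1 + 6x2 + 10.9x3 + 15.5x4 + 7.3x5 ≥ 28.9   (lysine)
  525x1 + 129x2 + 327x3 + 437x4 + 296x5 ≥ 901   (crude protein)
  14.1x1 + 10x2 + 8.5x3 + 10.8x4 + 12.5x5 ≥ 11.5   (metabolisable energy)
  x1, x2, x3, x4, x5 ≥ 0.
The cheapest feasible vertex uses only sunflower meal, cottonseed meal; pea protein, rice bran, DDGS are not used. There the calcium and crude protein constraints are tight.
Solving gives x3 = 1.26, x4 = 1.119.
Hence cost = 0.44·1.26 + 0.56·1.119 = $1.1810.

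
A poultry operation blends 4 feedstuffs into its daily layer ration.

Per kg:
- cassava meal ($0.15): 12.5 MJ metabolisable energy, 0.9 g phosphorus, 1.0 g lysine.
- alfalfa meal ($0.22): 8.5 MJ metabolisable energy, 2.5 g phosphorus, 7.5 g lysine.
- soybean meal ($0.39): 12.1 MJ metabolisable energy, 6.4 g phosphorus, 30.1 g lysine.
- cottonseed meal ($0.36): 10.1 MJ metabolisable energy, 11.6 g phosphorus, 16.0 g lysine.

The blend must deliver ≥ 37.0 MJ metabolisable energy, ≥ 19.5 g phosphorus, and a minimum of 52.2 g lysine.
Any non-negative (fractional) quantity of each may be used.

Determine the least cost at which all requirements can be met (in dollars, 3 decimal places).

$0.962

Let x1 = kg of cassava meal, x2 = kg of alfalfa meal, x3 = kg of soybean meal, x4 = kg of cottonseed meal.
Minimize 0.15x1 + 0.22x2 + 0.39x3 + 0.36x4 s.t.:
  12.5x1 + 8.5x2 + 12.1x3 + 10.1x4 ≥ 37   (metabolisable energy)
  0.9x1 + 2.5x2 + 6.4x3 + 11.6x4 ≥ 19.5   (phosphorus)
  1x1 + 7.5x2 + 30.1x3 + 16x4 ≥ 52.2   (lysine)
  x1, x2, x3, x4 ≥ 0.
The cheapest feasible vertex uses only cassava meal, soybean meal, cottonseed meal; alfalfa meal is not used. The metabolisable energy, phosphorus, lysine requirements are met with equality.
Optimal quantities: cassava meal = 1.04 kg, soybean meal = 1.201 kg, cottonseed meal = 0.9376 kg.
Objective = 0.15·1.04 + 0.39·1.201 + 0.36·0.9376 = 0.96193.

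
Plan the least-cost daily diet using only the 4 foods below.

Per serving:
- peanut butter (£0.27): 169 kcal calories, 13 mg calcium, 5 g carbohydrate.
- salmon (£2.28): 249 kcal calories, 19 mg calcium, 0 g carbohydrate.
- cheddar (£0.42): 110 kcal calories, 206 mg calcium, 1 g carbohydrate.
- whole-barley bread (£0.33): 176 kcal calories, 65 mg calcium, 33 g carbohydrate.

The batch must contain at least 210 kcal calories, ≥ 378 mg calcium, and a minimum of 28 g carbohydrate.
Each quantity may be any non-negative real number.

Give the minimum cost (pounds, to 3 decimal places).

Let x1 = servings of peanut butter, x2 = servings of salmon, x3 = servings of cheddar, x4 = servings of whole-barley bread.
Minimize 0.27x1 + 2.28x2 + 0.42x3 + 0.33x4 s.t.:
  169x1 + 249x2 + 110x3 + 176x4 ≥ 210   (calories)
  13x1 + 19x2 + 206x3 + 65x4 ≥ 378   (calcium)
  5x1 + 1x3 + 33x4 ≥ 28   (carbohydrate)
  x1, x2, x3, x4 ≥ 0.
The minimum-cost mix takes nothing from peanut butter, salmon — only cheddar, whole-barley bread. The calcium and carbohydrate requirements are met with equality.
That vertex is x3 = 1.582, x4 = 0.8005.
Objective = 0.42·1.582 + 0.33·0.8005 = 0.92861.

£0.929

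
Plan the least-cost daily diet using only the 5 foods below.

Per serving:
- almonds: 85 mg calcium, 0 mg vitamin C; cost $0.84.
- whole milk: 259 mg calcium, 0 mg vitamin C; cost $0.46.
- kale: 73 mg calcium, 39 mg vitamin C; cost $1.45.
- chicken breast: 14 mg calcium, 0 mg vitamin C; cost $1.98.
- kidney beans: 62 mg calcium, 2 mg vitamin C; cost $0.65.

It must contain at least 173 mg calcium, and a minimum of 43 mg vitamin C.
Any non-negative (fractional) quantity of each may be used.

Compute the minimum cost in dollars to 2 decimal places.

$1.76

Treat it as an LP. Let x1 = servings of almonds, x2 = servings of whole milk, x3 = servings of kale, x4 = servings of chicken breast, x5 = servings of kidney beans.
min 0.84x1 + 0.46x2 + 1.45x3 + 1.98x4 + 0.65x5 with:
  85x1 + 259x2 + 73x3 + 14x4 + 62x5 ≥ 173   (calcium)
  39x3 + 2x5 ≥ 43   (vitamin C)
  x1, x2, x3, x4, x5 ≥ 0.
The minimum-cost mix takes nothing from almonds, chicken breast, kidney beans — only whole milk, kale. Binding constraints: calcium and vitamin C.
Solving gives x2 = 0.3572, x3 = 1.103.
Cost = 0.46·0.3572 + 1.45·1.103 = 1.7637.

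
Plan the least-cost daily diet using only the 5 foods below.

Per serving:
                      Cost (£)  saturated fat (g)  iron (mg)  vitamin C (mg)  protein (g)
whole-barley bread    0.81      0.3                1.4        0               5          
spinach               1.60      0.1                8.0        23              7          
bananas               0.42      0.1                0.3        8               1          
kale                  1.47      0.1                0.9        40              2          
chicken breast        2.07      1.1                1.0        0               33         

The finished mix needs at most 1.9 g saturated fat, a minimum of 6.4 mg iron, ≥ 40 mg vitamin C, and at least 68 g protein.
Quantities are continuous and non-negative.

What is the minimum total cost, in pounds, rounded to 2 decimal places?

£7.46

Set it up as a linear program. Let x1 = servings of whole-barley bread, x2 = servings of spinach, x3 = servings of bananas, x4 = servings of kale, x5 = servings of chicken breast.
min 0.81x1 + 1.6x2 + 0.42x3 + 1.47x4 + 2.07x5 with:
  0.3x1 + 0.1x2 + 0.1x3 + 0.1x4 + 1.1x5 ≤ 1.9   (saturated fat)
  1.4x1 + 8x2 + 0.3x3 + 0.9x4 + 1x5 ≥ 6.4   (iron)
  23x2 + 8x3 + 40x4 ≥ 40   (vitamin C)
  5x1 + 7x2 + 1x3 + 2x4 + 33x5 ≥ 68   (protein)
  x1, x2, x3, x4, x5 ≥ 0.
The minimum-cost mix takes nothing from whole-barley bread, bananas, kale — only spinach, chicken breast. The saturated fat and protein requirements are met with equality.
So spinach = 2.75 servings, chicken breast = 1.477 servings.
Objective = 1.6·2.75 + 2.07·1.477 = 7.4574.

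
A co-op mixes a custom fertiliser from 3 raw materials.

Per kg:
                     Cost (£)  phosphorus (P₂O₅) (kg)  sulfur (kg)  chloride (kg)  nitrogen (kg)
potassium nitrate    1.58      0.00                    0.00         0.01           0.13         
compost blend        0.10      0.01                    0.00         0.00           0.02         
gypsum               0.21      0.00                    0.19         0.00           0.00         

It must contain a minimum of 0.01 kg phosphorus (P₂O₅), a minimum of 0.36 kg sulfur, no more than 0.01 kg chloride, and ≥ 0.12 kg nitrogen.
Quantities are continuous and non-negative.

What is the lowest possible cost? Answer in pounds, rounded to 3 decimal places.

£0.998

Treat it as an LP. Let x1 = kg of potassium nitrate, x2 = kg of compost blend, x3 = kg of gypsum.
min 1.58x1 + 0.1x2 + 0.21x3 with:
  0.01x2 ≥ 0.01   (phosphorus (P₂O₅))
  0.19x3 ≥ 0.36   (sulfur)
  0.01x1 ≤ 0.01   (chloride)
  0.13x1 + 0.02x2 ≥ 0.12   (nitrogen)
  x1, x2, x3 ≥ 0.
At the optimum only compost blend, gypsum are positive (potassium nitrate = 0). There the sulfur and nitrogen constraints are tight.
That vertex is x2 = 6, x3 = 1.895.
Objective = 0.1·6 + 0.21·1.895 = 0.99795.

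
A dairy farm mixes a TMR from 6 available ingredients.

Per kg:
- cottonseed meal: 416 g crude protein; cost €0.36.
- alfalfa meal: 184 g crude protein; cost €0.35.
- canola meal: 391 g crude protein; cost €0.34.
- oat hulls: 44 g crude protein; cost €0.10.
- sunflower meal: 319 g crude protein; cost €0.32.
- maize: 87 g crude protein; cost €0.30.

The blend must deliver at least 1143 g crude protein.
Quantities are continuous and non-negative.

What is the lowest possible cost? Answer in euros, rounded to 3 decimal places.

Let x1 = kg of cottonseed meal, x2 = kg of alfalfa meal, x3 = kg of canola meal, x4 = kg of oat hulls, x5 = kg of sunflower meal, x6 = kg of maize.
Minimize 0.36x1 + 0.35x2 + 0.34x3 + 0.1x4 + 0.32x5 + 0.3x6 subject to:
  416x1 + 184x2 + 391x3 + 44x4 + 319x5 + 87x6 ≥ 1143   (crude protein)
  x1, x2, x3, x4, x5, x6 ≥ 0.
The cheapest feasible vertex uses only cottonseed meal; alfalfa meal, canola meal, oat hulls, sunflower meal, maize are not used. Binding constraint: crude protein.
Solving gives x1 = 2.748.
Hence cost = 0.36·2.748 = €0.98928.

€0.989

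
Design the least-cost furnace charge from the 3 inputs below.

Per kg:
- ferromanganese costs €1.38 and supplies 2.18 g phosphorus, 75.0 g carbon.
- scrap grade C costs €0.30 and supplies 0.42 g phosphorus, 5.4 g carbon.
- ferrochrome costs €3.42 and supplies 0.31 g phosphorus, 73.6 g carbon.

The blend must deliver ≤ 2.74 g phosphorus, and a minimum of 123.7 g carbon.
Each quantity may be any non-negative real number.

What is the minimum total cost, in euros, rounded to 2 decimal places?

€3.24

Let x1 = kg of ferromanganese, x2 = kg of scrap grade C, x3 = kg of ferrochrome.
Minimise 1.38x1 + 0.3x2 + 3.42x3 with:
  2.18x1 + 0.42x2 + 0.31x3 ≤ 2.74   (phosphorus)
  75x1 + 5.4x2 + 73.6x3 ≥ 123.7   (carbon)
  x1, x2, x3 ≥ 0.
The cheapest feasible vertex uses only ferromanganese, ferrochrome; scrap grade C is not used. There the phosphorus and carbon constraints are tight.
So ferromanganese = 1.19 kg, ferrochrome = 0.4677 kg.
Hence cost = 1.38·1.19 + 3.42·0.4677 = €3.2417.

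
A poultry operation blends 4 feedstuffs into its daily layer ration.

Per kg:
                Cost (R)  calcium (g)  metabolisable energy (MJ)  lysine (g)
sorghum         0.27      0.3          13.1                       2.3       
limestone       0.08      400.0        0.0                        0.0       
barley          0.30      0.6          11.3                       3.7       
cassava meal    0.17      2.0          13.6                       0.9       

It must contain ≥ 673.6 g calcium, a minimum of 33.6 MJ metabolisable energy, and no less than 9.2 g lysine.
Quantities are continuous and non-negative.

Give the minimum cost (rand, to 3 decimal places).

R0.929

Set it up as a linear program. Let x1 = kg of sorghum, x2 = kg of limestone, x3 = kg of barley, x4 = kg of cassava meal.
min 0.27x1 + 0.08x2 + 0.3x3 + 0.17x4 subject to:
  0.3x1 + 400x2 + 0.6x3 + 2x4 ≥ 673.6   (calcium)
  13.1x1 + 11.3x3 + 13.6x4 ≥ 33.6   (metabolisable energy)
  2.3x1 + 3.7x3 + 0.9x4 ≥ 9.2   (lysine)
  x1, x2, x3, x4 ≥ 0.
The minimum-cost mix takes nothing from sorghum — only limestone, barley, cassava meal. Binding constraints: calcium, metabolisable energy, lysine.
Solving gives x2 = 1.678, x3 = 2.363, x4 = 0.5071.
Objective = 0.08·1.678 + 0.3·2.363 + 0.17·0.5071 = 0.92935.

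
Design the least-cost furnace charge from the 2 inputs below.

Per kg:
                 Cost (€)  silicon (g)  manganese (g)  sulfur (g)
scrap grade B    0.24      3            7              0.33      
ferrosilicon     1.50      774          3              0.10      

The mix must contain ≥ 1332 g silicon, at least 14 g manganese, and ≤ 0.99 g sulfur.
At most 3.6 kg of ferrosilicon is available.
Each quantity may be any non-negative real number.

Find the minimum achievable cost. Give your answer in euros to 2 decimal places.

Let x1 = kg of scrap grade B, x2 = kg of ferrosilicon.
Minimize 0.24x1 + 1.5x2 subject to:
  3x1 + 774x2 ≥ 1332   (silicon)
  7x1 + 3x2 ≥ 14   (manganese)
  0.33x1 + 0.1x2 ≤ 0.99   (sulfur)
  x2 ≤ 3.6
  x1, x2 ≥ 0.
Both inputs are positive at the optimum. The silicon and manganese requirements are met with equality.
Solving gives x1 = 1.265, x2 = 1.716.
Hence cost = 0.24·1.265 + 1.5·1.716 = €2.8776.

€2.88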